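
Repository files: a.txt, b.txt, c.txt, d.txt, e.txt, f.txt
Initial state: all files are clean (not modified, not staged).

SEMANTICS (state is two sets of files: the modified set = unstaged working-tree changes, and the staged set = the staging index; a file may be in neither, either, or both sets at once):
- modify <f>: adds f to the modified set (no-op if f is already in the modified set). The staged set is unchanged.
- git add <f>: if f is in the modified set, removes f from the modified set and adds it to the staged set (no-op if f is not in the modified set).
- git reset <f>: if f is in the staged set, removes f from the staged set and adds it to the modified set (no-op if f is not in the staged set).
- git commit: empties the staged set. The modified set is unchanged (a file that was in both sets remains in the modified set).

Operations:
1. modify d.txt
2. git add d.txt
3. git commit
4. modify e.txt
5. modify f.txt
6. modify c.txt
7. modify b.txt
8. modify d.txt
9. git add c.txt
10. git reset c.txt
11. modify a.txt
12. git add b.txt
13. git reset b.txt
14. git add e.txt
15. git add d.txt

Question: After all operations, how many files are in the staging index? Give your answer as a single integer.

After op 1 (modify d.txt): modified={d.txt} staged={none}
After op 2 (git add d.txt): modified={none} staged={d.txt}
After op 3 (git commit): modified={none} staged={none}
After op 4 (modify e.txt): modified={e.txt} staged={none}
After op 5 (modify f.txt): modified={e.txt, f.txt} staged={none}
After op 6 (modify c.txt): modified={c.txt, e.txt, f.txt} staged={none}
After op 7 (modify b.txt): modified={b.txt, c.txt, e.txt, f.txt} staged={none}
After op 8 (modify d.txt): modified={b.txt, c.txt, d.txt, e.txt, f.txt} staged={none}
After op 9 (git add c.txt): modified={b.txt, d.txt, e.txt, f.txt} staged={c.txt}
After op 10 (git reset c.txt): modified={b.txt, c.txt, d.txt, e.txt, f.txt} staged={none}
After op 11 (modify a.txt): modified={a.txt, b.txt, c.txt, d.txt, e.txt, f.txt} staged={none}
After op 12 (git add b.txt): modified={a.txt, c.txt, d.txt, e.txt, f.txt} staged={b.txt}
After op 13 (git reset b.txt): modified={a.txt, b.txt, c.txt, d.txt, e.txt, f.txt} staged={none}
After op 14 (git add e.txt): modified={a.txt, b.txt, c.txt, d.txt, f.txt} staged={e.txt}
After op 15 (git add d.txt): modified={a.txt, b.txt, c.txt, f.txt} staged={d.txt, e.txt}
Final staged set: {d.txt, e.txt} -> count=2

Answer: 2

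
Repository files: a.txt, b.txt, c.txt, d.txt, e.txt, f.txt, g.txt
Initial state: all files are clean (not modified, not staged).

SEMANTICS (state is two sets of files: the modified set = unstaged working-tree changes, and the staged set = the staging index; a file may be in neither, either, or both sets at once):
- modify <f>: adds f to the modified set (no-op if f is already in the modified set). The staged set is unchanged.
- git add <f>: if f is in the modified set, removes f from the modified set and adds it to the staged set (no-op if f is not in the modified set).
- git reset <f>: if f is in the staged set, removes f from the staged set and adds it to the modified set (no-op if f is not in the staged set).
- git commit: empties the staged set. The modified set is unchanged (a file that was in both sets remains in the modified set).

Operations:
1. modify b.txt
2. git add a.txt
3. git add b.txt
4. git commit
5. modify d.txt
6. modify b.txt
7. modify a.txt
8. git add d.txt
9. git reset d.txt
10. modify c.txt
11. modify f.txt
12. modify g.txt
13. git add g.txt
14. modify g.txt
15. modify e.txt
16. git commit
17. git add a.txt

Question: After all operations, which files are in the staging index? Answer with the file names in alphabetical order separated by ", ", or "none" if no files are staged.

Answer: a.txt

Derivation:
After op 1 (modify b.txt): modified={b.txt} staged={none}
After op 2 (git add a.txt): modified={b.txt} staged={none}
After op 3 (git add b.txt): modified={none} staged={b.txt}
After op 4 (git commit): modified={none} staged={none}
After op 5 (modify d.txt): modified={d.txt} staged={none}
After op 6 (modify b.txt): modified={b.txt, d.txt} staged={none}
After op 7 (modify a.txt): modified={a.txt, b.txt, d.txt} staged={none}
After op 8 (git add d.txt): modified={a.txt, b.txt} staged={d.txt}
After op 9 (git reset d.txt): modified={a.txt, b.txt, d.txt} staged={none}
After op 10 (modify c.txt): modified={a.txt, b.txt, c.txt, d.txt} staged={none}
After op 11 (modify f.txt): modified={a.txt, b.txt, c.txt, d.txt, f.txt} staged={none}
After op 12 (modify g.txt): modified={a.txt, b.txt, c.txt, d.txt, f.txt, g.txt} staged={none}
After op 13 (git add g.txt): modified={a.txt, b.txt, c.txt, d.txt, f.txt} staged={g.txt}
After op 14 (modify g.txt): modified={a.txt, b.txt, c.txt, d.txt, f.txt, g.txt} staged={g.txt}
After op 15 (modify e.txt): modified={a.txt, b.txt, c.txt, d.txt, e.txt, f.txt, g.txt} staged={g.txt}
After op 16 (git commit): modified={a.txt, b.txt, c.txt, d.txt, e.txt, f.txt, g.txt} staged={none}
After op 17 (git add a.txt): modified={b.txt, c.txt, d.txt, e.txt, f.txt, g.txt} staged={a.txt}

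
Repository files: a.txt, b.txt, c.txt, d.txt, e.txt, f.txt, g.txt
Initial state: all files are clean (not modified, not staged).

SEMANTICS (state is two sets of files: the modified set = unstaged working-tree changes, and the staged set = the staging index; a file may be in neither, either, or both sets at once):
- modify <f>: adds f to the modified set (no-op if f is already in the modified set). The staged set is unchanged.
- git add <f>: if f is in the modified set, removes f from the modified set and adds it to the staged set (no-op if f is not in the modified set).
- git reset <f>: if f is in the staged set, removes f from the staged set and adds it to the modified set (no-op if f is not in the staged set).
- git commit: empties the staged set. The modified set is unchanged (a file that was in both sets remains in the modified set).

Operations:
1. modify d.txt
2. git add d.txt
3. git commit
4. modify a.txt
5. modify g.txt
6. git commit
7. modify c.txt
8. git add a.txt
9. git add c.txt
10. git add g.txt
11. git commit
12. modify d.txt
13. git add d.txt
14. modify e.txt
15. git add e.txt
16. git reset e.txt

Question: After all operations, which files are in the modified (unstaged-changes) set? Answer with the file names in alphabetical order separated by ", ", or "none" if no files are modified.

After op 1 (modify d.txt): modified={d.txt} staged={none}
After op 2 (git add d.txt): modified={none} staged={d.txt}
After op 3 (git commit): modified={none} staged={none}
After op 4 (modify a.txt): modified={a.txt} staged={none}
After op 5 (modify g.txt): modified={a.txt, g.txt} staged={none}
After op 6 (git commit): modified={a.txt, g.txt} staged={none}
After op 7 (modify c.txt): modified={a.txt, c.txt, g.txt} staged={none}
After op 8 (git add a.txt): modified={c.txt, g.txt} staged={a.txt}
After op 9 (git add c.txt): modified={g.txt} staged={a.txt, c.txt}
After op 10 (git add g.txt): modified={none} staged={a.txt, c.txt, g.txt}
After op 11 (git commit): modified={none} staged={none}
After op 12 (modify d.txt): modified={d.txt} staged={none}
After op 13 (git add d.txt): modified={none} staged={d.txt}
After op 14 (modify e.txt): modified={e.txt} staged={d.txt}
After op 15 (git add e.txt): modified={none} staged={d.txt, e.txt}
After op 16 (git reset e.txt): modified={e.txt} staged={d.txt}

Answer: e.txt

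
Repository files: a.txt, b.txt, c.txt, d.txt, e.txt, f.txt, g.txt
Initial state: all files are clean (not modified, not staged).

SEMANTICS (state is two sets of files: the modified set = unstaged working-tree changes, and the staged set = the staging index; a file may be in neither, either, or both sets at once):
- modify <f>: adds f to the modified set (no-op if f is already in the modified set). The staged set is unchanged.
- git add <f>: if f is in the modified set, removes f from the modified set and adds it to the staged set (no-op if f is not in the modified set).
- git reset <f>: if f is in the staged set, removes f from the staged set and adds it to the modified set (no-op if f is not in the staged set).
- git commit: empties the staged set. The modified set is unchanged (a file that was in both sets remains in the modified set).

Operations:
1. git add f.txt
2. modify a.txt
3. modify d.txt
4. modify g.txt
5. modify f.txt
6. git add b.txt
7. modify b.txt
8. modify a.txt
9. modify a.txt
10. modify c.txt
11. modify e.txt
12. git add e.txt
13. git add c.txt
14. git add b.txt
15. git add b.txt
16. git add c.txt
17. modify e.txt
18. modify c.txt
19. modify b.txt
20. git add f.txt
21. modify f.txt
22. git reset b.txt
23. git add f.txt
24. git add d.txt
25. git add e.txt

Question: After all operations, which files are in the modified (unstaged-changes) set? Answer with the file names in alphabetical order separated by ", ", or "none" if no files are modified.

Answer: a.txt, b.txt, c.txt, g.txt

Derivation:
After op 1 (git add f.txt): modified={none} staged={none}
After op 2 (modify a.txt): modified={a.txt} staged={none}
After op 3 (modify d.txt): modified={a.txt, d.txt} staged={none}
After op 4 (modify g.txt): modified={a.txt, d.txt, g.txt} staged={none}
After op 5 (modify f.txt): modified={a.txt, d.txt, f.txt, g.txt} staged={none}
After op 6 (git add b.txt): modified={a.txt, d.txt, f.txt, g.txt} staged={none}
After op 7 (modify b.txt): modified={a.txt, b.txt, d.txt, f.txt, g.txt} staged={none}
After op 8 (modify a.txt): modified={a.txt, b.txt, d.txt, f.txt, g.txt} staged={none}
After op 9 (modify a.txt): modified={a.txt, b.txt, d.txt, f.txt, g.txt} staged={none}
After op 10 (modify c.txt): modified={a.txt, b.txt, c.txt, d.txt, f.txt, g.txt} staged={none}
After op 11 (modify e.txt): modified={a.txt, b.txt, c.txt, d.txt, e.txt, f.txt, g.txt} staged={none}
After op 12 (git add e.txt): modified={a.txt, b.txt, c.txt, d.txt, f.txt, g.txt} staged={e.txt}
After op 13 (git add c.txt): modified={a.txt, b.txt, d.txt, f.txt, g.txt} staged={c.txt, e.txt}
After op 14 (git add b.txt): modified={a.txt, d.txt, f.txt, g.txt} staged={b.txt, c.txt, e.txt}
After op 15 (git add b.txt): modified={a.txt, d.txt, f.txt, g.txt} staged={b.txt, c.txt, e.txt}
After op 16 (git add c.txt): modified={a.txt, d.txt, f.txt, g.txt} staged={b.txt, c.txt, e.txt}
After op 17 (modify e.txt): modified={a.txt, d.txt, e.txt, f.txt, g.txt} staged={b.txt, c.txt, e.txt}
After op 18 (modify c.txt): modified={a.txt, c.txt, d.txt, e.txt, f.txt, g.txt} staged={b.txt, c.txt, e.txt}
After op 19 (modify b.txt): modified={a.txt, b.txt, c.txt, d.txt, e.txt, f.txt, g.txt} staged={b.txt, c.txt, e.txt}
After op 20 (git add f.txt): modified={a.txt, b.txt, c.txt, d.txt, e.txt, g.txt} staged={b.txt, c.txt, e.txt, f.txt}
After op 21 (modify f.txt): modified={a.txt, b.txt, c.txt, d.txt, e.txt, f.txt, g.txt} staged={b.txt, c.txt, e.txt, f.txt}
After op 22 (git reset b.txt): modified={a.txt, b.txt, c.txt, d.txt, e.txt, f.txt, g.txt} staged={c.txt, e.txt, f.txt}
After op 23 (git add f.txt): modified={a.txt, b.txt, c.txt, d.txt, e.txt, g.txt} staged={c.txt, e.txt, f.txt}
After op 24 (git add d.txt): modified={a.txt, b.txt, c.txt, e.txt, g.txt} staged={c.txt, d.txt, e.txt, f.txt}
After op 25 (git add e.txt): modified={a.txt, b.txt, c.txt, g.txt} staged={c.txt, d.txt, e.txt, f.txt}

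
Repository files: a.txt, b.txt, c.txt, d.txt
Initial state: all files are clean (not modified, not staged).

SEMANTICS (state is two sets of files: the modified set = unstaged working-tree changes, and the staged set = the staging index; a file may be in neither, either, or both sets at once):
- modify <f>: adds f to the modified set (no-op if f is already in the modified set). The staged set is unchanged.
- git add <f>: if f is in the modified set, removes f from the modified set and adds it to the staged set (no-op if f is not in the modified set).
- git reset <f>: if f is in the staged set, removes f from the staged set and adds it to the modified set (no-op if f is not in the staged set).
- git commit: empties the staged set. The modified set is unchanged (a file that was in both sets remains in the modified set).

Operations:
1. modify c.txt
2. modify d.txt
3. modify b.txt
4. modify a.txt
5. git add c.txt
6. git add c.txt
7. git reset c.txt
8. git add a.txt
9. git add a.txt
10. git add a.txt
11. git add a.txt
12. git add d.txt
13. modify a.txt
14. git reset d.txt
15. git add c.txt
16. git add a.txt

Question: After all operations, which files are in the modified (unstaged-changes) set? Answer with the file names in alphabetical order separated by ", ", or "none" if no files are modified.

Answer: b.txt, d.txt

Derivation:
After op 1 (modify c.txt): modified={c.txt} staged={none}
After op 2 (modify d.txt): modified={c.txt, d.txt} staged={none}
After op 3 (modify b.txt): modified={b.txt, c.txt, d.txt} staged={none}
After op 4 (modify a.txt): modified={a.txt, b.txt, c.txt, d.txt} staged={none}
After op 5 (git add c.txt): modified={a.txt, b.txt, d.txt} staged={c.txt}
After op 6 (git add c.txt): modified={a.txt, b.txt, d.txt} staged={c.txt}
After op 7 (git reset c.txt): modified={a.txt, b.txt, c.txt, d.txt} staged={none}
After op 8 (git add a.txt): modified={b.txt, c.txt, d.txt} staged={a.txt}
After op 9 (git add a.txt): modified={b.txt, c.txt, d.txt} staged={a.txt}
After op 10 (git add a.txt): modified={b.txt, c.txt, d.txt} staged={a.txt}
After op 11 (git add a.txt): modified={b.txt, c.txt, d.txt} staged={a.txt}
After op 12 (git add d.txt): modified={b.txt, c.txt} staged={a.txt, d.txt}
After op 13 (modify a.txt): modified={a.txt, b.txt, c.txt} staged={a.txt, d.txt}
After op 14 (git reset d.txt): modified={a.txt, b.txt, c.txt, d.txt} staged={a.txt}
After op 15 (git add c.txt): modified={a.txt, b.txt, d.txt} staged={a.txt, c.txt}
After op 16 (git add a.txt): modified={b.txt, d.txt} staged={a.txt, c.txt}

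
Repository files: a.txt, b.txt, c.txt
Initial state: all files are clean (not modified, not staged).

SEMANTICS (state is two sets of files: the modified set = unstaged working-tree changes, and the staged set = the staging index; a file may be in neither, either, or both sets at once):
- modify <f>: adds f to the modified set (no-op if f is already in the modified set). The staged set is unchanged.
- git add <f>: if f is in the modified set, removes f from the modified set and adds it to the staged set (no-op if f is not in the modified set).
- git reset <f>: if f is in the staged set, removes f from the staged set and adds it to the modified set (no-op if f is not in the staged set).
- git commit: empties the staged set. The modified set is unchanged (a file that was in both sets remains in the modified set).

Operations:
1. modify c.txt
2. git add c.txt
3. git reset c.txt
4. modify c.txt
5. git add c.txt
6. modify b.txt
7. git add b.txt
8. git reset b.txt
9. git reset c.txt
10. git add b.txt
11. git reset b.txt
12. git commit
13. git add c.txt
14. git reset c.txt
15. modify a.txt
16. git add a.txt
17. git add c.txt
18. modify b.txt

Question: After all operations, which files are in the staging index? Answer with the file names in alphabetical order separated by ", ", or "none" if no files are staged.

Answer: a.txt, c.txt

Derivation:
After op 1 (modify c.txt): modified={c.txt} staged={none}
After op 2 (git add c.txt): modified={none} staged={c.txt}
After op 3 (git reset c.txt): modified={c.txt} staged={none}
After op 4 (modify c.txt): modified={c.txt} staged={none}
After op 5 (git add c.txt): modified={none} staged={c.txt}
After op 6 (modify b.txt): modified={b.txt} staged={c.txt}
After op 7 (git add b.txt): modified={none} staged={b.txt, c.txt}
After op 8 (git reset b.txt): modified={b.txt} staged={c.txt}
After op 9 (git reset c.txt): modified={b.txt, c.txt} staged={none}
After op 10 (git add b.txt): modified={c.txt} staged={b.txt}
After op 11 (git reset b.txt): modified={b.txt, c.txt} staged={none}
After op 12 (git commit): modified={b.txt, c.txt} staged={none}
After op 13 (git add c.txt): modified={b.txt} staged={c.txt}
After op 14 (git reset c.txt): modified={b.txt, c.txt} staged={none}
After op 15 (modify a.txt): modified={a.txt, b.txt, c.txt} staged={none}
After op 16 (git add a.txt): modified={b.txt, c.txt} staged={a.txt}
After op 17 (git add c.txt): modified={b.txt} staged={a.txt, c.txt}
After op 18 (modify b.txt): modified={b.txt} staged={a.txt, c.txt}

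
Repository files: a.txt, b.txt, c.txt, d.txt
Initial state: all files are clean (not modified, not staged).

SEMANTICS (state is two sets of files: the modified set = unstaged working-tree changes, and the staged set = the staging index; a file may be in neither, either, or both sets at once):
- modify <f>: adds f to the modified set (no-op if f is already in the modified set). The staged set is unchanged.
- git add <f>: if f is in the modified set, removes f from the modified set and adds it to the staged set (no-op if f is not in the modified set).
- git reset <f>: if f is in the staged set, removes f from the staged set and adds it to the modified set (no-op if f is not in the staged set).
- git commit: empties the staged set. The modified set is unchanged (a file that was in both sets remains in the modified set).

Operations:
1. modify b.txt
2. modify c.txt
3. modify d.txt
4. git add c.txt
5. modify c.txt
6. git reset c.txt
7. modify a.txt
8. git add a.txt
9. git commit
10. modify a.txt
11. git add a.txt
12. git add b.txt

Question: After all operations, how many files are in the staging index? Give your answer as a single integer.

Answer: 2

Derivation:
After op 1 (modify b.txt): modified={b.txt} staged={none}
After op 2 (modify c.txt): modified={b.txt, c.txt} staged={none}
After op 3 (modify d.txt): modified={b.txt, c.txt, d.txt} staged={none}
After op 4 (git add c.txt): modified={b.txt, d.txt} staged={c.txt}
After op 5 (modify c.txt): modified={b.txt, c.txt, d.txt} staged={c.txt}
After op 6 (git reset c.txt): modified={b.txt, c.txt, d.txt} staged={none}
After op 7 (modify a.txt): modified={a.txt, b.txt, c.txt, d.txt} staged={none}
After op 8 (git add a.txt): modified={b.txt, c.txt, d.txt} staged={a.txt}
After op 9 (git commit): modified={b.txt, c.txt, d.txt} staged={none}
After op 10 (modify a.txt): modified={a.txt, b.txt, c.txt, d.txt} staged={none}
After op 11 (git add a.txt): modified={b.txt, c.txt, d.txt} staged={a.txt}
After op 12 (git add b.txt): modified={c.txt, d.txt} staged={a.txt, b.txt}
Final staged set: {a.txt, b.txt} -> count=2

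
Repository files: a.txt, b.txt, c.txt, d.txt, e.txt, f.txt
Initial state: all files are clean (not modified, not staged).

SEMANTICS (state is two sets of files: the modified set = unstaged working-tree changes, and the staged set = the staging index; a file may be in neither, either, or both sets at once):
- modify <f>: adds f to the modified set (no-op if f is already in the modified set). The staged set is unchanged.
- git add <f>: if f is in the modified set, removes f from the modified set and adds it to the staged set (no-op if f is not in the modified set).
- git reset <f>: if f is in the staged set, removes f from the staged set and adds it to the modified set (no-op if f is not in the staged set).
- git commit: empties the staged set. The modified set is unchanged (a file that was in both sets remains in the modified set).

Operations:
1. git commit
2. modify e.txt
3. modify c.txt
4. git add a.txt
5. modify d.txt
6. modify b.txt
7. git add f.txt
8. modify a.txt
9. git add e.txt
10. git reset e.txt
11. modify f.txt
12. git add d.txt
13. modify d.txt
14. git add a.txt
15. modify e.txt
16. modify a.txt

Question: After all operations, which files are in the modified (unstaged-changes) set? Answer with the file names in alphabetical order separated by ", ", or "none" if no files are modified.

After op 1 (git commit): modified={none} staged={none}
After op 2 (modify e.txt): modified={e.txt} staged={none}
After op 3 (modify c.txt): modified={c.txt, e.txt} staged={none}
After op 4 (git add a.txt): modified={c.txt, e.txt} staged={none}
After op 5 (modify d.txt): modified={c.txt, d.txt, e.txt} staged={none}
After op 6 (modify b.txt): modified={b.txt, c.txt, d.txt, e.txt} staged={none}
After op 7 (git add f.txt): modified={b.txt, c.txt, d.txt, e.txt} staged={none}
After op 8 (modify a.txt): modified={a.txt, b.txt, c.txt, d.txt, e.txt} staged={none}
After op 9 (git add e.txt): modified={a.txt, b.txt, c.txt, d.txt} staged={e.txt}
After op 10 (git reset e.txt): modified={a.txt, b.txt, c.txt, d.txt, e.txt} staged={none}
After op 11 (modify f.txt): modified={a.txt, b.txt, c.txt, d.txt, e.txt, f.txt} staged={none}
After op 12 (git add d.txt): modified={a.txt, b.txt, c.txt, e.txt, f.txt} staged={d.txt}
After op 13 (modify d.txt): modified={a.txt, b.txt, c.txt, d.txt, e.txt, f.txt} staged={d.txt}
After op 14 (git add a.txt): modified={b.txt, c.txt, d.txt, e.txt, f.txt} staged={a.txt, d.txt}
After op 15 (modify e.txt): modified={b.txt, c.txt, d.txt, e.txt, f.txt} staged={a.txt, d.txt}
After op 16 (modify a.txt): modified={a.txt, b.txt, c.txt, d.txt, e.txt, f.txt} staged={a.txt, d.txt}

Answer: a.txt, b.txt, c.txt, d.txt, e.txt, f.txt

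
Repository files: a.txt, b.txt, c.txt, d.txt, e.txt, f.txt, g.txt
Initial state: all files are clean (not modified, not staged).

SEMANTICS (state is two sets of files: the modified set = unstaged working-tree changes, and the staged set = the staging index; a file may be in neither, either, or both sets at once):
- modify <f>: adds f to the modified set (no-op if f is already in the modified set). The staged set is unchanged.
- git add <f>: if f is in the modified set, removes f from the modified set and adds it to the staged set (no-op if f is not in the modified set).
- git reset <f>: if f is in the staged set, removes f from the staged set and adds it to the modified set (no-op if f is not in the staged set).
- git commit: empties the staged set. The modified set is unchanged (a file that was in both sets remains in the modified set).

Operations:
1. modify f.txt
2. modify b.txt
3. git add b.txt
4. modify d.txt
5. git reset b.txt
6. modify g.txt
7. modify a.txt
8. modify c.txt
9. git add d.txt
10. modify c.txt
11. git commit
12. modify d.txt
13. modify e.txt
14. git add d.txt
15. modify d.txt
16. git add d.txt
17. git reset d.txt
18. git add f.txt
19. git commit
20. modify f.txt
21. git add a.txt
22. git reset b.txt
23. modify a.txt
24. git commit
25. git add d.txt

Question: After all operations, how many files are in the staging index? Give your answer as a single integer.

Answer: 1

Derivation:
After op 1 (modify f.txt): modified={f.txt} staged={none}
After op 2 (modify b.txt): modified={b.txt, f.txt} staged={none}
After op 3 (git add b.txt): modified={f.txt} staged={b.txt}
After op 4 (modify d.txt): modified={d.txt, f.txt} staged={b.txt}
After op 5 (git reset b.txt): modified={b.txt, d.txt, f.txt} staged={none}
After op 6 (modify g.txt): modified={b.txt, d.txt, f.txt, g.txt} staged={none}
After op 7 (modify a.txt): modified={a.txt, b.txt, d.txt, f.txt, g.txt} staged={none}
After op 8 (modify c.txt): modified={a.txt, b.txt, c.txt, d.txt, f.txt, g.txt} staged={none}
After op 9 (git add d.txt): modified={a.txt, b.txt, c.txt, f.txt, g.txt} staged={d.txt}
After op 10 (modify c.txt): modified={a.txt, b.txt, c.txt, f.txt, g.txt} staged={d.txt}
After op 11 (git commit): modified={a.txt, b.txt, c.txt, f.txt, g.txt} staged={none}
After op 12 (modify d.txt): modified={a.txt, b.txt, c.txt, d.txt, f.txt, g.txt} staged={none}
After op 13 (modify e.txt): modified={a.txt, b.txt, c.txt, d.txt, e.txt, f.txt, g.txt} staged={none}
After op 14 (git add d.txt): modified={a.txt, b.txt, c.txt, e.txt, f.txt, g.txt} staged={d.txt}
After op 15 (modify d.txt): modified={a.txt, b.txt, c.txt, d.txt, e.txt, f.txt, g.txt} staged={d.txt}
After op 16 (git add d.txt): modified={a.txt, b.txt, c.txt, e.txt, f.txt, g.txt} staged={d.txt}
After op 17 (git reset d.txt): modified={a.txt, b.txt, c.txt, d.txt, e.txt, f.txt, g.txt} staged={none}
After op 18 (git add f.txt): modified={a.txt, b.txt, c.txt, d.txt, e.txt, g.txt} staged={f.txt}
After op 19 (git commit): modified={a.txt, b.txt, c.txt, d.txt, e.txt, g.txt} staged={none}
After op 20 (modify f.txt): modified={a.txt, b.txt, c.txt, d.txt, e.txt, f.txt, g.txt} staged={none}
After op 21 (git add a.txt): modified={b.txt, c.txt, d.txt, e.txt, f.txt, g.txt} staged={a.txt}
After op 22 (git reset b.txt): modified={b.txt, c.txt, d.txt, e.txt, f.txt, g.txt} staged={a.txt}
After op 23 (modify a.txt): modified={a.txt, b.txt, c.txt, d.txt, e.txt, f.txt, g.txt} staged={a.txt}
After op 24 (git commit): modified={a.txt, b.txt, c.txt, d.txt, e.txt, f.txt, g.txt} staged={none}
After op 25 (git add d.txt): modified={a.txt, b.txt, c.txt, e.txt, f.txt, g.txt} staged={d.txt}
Final staged set: {d.txt} -> count=1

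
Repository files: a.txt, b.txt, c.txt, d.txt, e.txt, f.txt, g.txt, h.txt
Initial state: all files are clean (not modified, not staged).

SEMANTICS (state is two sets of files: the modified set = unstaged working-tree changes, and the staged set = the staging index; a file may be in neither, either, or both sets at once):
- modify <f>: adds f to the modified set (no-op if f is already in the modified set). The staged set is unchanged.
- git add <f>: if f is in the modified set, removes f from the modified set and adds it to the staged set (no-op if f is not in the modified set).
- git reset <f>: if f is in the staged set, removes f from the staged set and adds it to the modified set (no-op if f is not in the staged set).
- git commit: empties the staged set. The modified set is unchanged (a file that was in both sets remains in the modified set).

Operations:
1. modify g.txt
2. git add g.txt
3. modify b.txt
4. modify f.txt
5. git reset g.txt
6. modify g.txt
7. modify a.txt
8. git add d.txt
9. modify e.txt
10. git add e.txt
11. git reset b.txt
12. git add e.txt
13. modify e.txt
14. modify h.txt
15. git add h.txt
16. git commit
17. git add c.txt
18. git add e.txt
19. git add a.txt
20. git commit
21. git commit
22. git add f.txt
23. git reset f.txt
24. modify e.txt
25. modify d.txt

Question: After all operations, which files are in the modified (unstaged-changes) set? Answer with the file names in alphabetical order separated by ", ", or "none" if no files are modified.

Answer: b.txt, d.txt, e.txt, f.txt, g.txt

Derivation:
After op 1 (modify g.txt): modified={g.txt} staged={none}
After op 2 (git add g.txt): modified={none} staged={g.txt}
After op 3 (modify b.txt): modified={b.txt} staged={g.txt}
After op 4 (modify f.txt): modified={b.txt, f.txt} staged={g.txt}
After op 5 (git reset g.txt): modified={b.txt, f.txt, g.txt} staged={none}
After op 6 (modify g.txt): modified={b.txt, f.txt, g.txt} staged={none}
After op 7 (modify a.txt): modified={a.txt, b.txt, f.txt, g.txt} staged={none}
After op 8 (git add d.txt): modified={a.txt, b.txt, f.txt, g.txt} staged={none}
After op 9 (modify e.txt): modified={a.txt, b.txt, e.txt, f.txt, g.txt} staged={none}
After op 10 (git add e.txt): modified={a.txt, b.txt, f.txt, g.txt} staged={e.txt}
After op 11 (git reset b.txt): modified={a.txt, b.txt, f.txt, g.txt} staged={e.txt}
After op 12 (git add e.txt): modified={a.txt, b.txt, f.txt, g.txt} staged={e.txt}
After op 13 (modify e.txt): modified={a.txt, b.txt, e.txt, f.txt, g.txt} staged={e.txt}
After op 14 (modify h.txt): modified={a.txt, b.txt, e.txt, f.txt, g.txt, h.txt} staged={e.txt}
After op 15 (git add h.txt): modified={a.txt, b.txt, e.txt, f.txt, g.txt} staged={e.txt, h.txt}
After op 16 (git commit): modified={a.txt, b.txt, e.txt, f.txt, g.txt} staged={none}
After op 17 (git add c.txt): modified={a.txt, b.txt, e.txt, f.txt, g.txt} staged={none}
After op 18 (git add e.txt): modified={a.txt, b.txt, f.txt, g.txt} staged={e.txt}
After op 19 (git add a.txt): modified={b.txt, f.txt, g.txt} staged={a.txt, e.txt}
After op 20 (git commit): modified={b.txt, f.txt, g.txt} staged={none}
After op 21 (git commit): modified={b.txt, f.txt, g.txt} staged={none}
After op 22 (git add f.txt): modified={b.txt, g.txt} staged={f.txt}
After op 23 (git reset f.txt): modified={b.txt, f.txt, g.txt} staged={none}
After op 24 (modify e.txt): modified={b.txt, e.txt, f.txt, g.txt} staged={none}
After op 25 (modify d.txt): modified={b.txt, d.txt, e.txt, f.txt, g.txt} staged={none}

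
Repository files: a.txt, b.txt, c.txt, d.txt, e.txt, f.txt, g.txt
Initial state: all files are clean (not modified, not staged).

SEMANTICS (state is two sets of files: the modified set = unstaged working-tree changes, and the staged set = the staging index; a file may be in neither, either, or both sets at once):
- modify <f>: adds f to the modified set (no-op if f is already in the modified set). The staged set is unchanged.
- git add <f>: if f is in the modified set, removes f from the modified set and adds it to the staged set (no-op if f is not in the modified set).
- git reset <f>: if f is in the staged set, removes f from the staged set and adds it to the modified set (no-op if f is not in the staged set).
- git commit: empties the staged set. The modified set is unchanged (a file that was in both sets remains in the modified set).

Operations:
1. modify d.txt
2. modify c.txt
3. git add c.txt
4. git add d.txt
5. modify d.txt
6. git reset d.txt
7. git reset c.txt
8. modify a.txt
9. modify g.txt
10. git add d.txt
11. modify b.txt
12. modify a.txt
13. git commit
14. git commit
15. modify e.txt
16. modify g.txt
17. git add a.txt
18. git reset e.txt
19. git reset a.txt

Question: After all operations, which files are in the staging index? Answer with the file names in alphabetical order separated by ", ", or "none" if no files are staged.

After op 1 (modify d.txt): modified={d.txt} staged={none}
After op 2 (modify c.txt): modified={c.txt, d.txt} staged={none}
After op 3 (git add c.txt): modified={d.txt} staged={c.txt}
After op 4 (git add d.txt): modified={none} staged={c.txt, d.txt}
After op 5 (modify d.txt): modified={d.txt} staged={c.txt, d.txt}
After op 6 (git reset d.txt): modified={d.txt} staged={c.txt}
After op 7 (git reset c.txt): modified={c.txt, d.txt} staged={none}
After op 8 (modify a.txt): modified={a.txt, c.txt, d.txt} staged={none}
After op 9 (modify g.txt): modified={a.txt, c.txt, d.txt, g.txt} staged={none}
After op 10 (git add d.txt): modified={a.txt, c.txt, g.txt} staged={d.txt}
After op 11 (modify b.txt): modified={a.txt, b.txt, c.txt, g.txt} staged={d.txt}
After op 12 (modify a.txt): modified={a.txt, b.txt, c.txt, g.txt} staged={d.txt}
After op 13 (git commit): modified={a.txt, b.txt, c.txt, g.txt} staged={none}
After op 14 (git commit): modified={a.txt, b.txt, c.txt, g.txt} staged={none}
After op 15 (modify e.txt): modified={a.txt, b.txt, c.txt, e.txt, g.txt} staged={none}
After op 16 (modify g.txt): modified={a.txt, b.txt, c.txt, e.txt, g.txt} staged={none}
After op 17 (git add a.txt): modified={b.txt, c.txt, e.txt, g.txt} staged={a.txt}
After op 18 (git reset e.txt): modified={b.txt, c.txt, e.txt, g.txt} staged={a.txt}
After op 19 (git reset a.txt): modified={a.txt, b.txt, c.txt, e.txt, g.txt} staged={none}

Answer: none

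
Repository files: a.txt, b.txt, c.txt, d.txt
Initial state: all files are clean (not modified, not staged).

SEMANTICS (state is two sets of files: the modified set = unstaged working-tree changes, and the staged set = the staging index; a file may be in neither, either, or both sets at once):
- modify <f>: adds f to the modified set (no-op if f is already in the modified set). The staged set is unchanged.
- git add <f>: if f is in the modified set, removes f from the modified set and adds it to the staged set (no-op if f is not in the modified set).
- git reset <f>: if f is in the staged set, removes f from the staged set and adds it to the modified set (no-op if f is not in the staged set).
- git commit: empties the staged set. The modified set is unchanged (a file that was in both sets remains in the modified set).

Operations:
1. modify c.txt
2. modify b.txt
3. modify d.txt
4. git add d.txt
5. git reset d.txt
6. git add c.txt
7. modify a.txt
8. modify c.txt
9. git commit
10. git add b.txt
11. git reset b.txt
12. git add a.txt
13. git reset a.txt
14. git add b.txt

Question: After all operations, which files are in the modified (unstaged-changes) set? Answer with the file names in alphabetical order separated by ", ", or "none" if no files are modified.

After op 1 (modify c.txt): modified={c.txt} staged={none}
After op 2 (modify b.txt): modified={b.txt, c.txt} staged={none}
After op 3 (modify d.txt): modified={b.txt, c.txt, d.txt} staged={none}
After op 4 (git add d.txt): modified={b.txt, c.txt} staged={d.txt}
After op 5 (git reset d.txt): modified={b.txt, c.txt, d.txt} staged={none}
After op 6 (git add c.txt): modified={b.txt, d.txt} staged={c.txt}
After op 7 (modify a.txt): modified={a.txt, b.txt, d.txt} staged={c.txt}
After op 8 (modify c.txt): modified={a.txt, b.txt, c.txt, d.txt} staged={c.txt}
After op 9 (git commit): modified={a.txt, b.txt, c.txt, d.txt} staged={none}
After op 10 (git add b.txt): modified={a.txt, c.txt, d.txt} staged={b.txt}
After op 11 (git reset b.txt): modified={a.txt, b.txt, c.txt, d.txt} staged={none}
After op 12 (git add a.txt): modified={b.txt, c.txt, d.txt} staged={a.txt}
After op 13 (git reset a.txt): modified={a.txt, b.txt, c.txt, d.txt} staged={none}
After op 14 (git add b.txt): modified={a.txt, c.txt, d.txt} staged={b.txt}

Answer: a.txt, c.txt, d.txt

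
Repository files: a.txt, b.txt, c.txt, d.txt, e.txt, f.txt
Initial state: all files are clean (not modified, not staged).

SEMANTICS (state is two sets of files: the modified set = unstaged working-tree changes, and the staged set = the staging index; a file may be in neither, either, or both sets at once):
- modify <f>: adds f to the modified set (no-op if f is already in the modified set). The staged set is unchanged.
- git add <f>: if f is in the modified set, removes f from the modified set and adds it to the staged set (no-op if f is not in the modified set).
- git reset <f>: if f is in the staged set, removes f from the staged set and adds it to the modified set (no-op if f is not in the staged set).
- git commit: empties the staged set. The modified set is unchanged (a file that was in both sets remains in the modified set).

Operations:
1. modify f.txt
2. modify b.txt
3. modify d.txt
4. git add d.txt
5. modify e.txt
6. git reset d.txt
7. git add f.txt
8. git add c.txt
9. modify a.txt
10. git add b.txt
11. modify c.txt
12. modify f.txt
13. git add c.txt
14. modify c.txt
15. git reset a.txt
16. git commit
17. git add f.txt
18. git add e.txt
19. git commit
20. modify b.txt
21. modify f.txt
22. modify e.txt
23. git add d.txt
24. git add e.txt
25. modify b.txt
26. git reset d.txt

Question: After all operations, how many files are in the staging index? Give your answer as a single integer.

After op 1 (modify f.txt): modified={f.txt} staged={none}
After op 2 (modify b.txt): modified={b.txt, f.txt} staged={none}
After op 3 (modify d.txt): modified={b.txt, d.txt, f.txt} staged={none}
After op 4 (git add d.txt): modified={b.txt, f.txt} staged={d.txt}
After op 5 (modify e.txt): modified={b.txt, e.txt, f.txt} staged={d.txt}
After op 6 (git reset d.txt): modified={b.txt, d.txt, e.txt, f.txt} staged={none}
After op 7 (git add f.txt): modified={b.txt, d.txt, e.txt} staged={f.txt}
After op 8 (git add c.txt): modified={b.txt, d.txt, e.txt} staged={f.txt}
After op 9 (modify a.txt): modified={a.txt, b.txt, d.txt, e.txt} staged={f.txt}
After op 10 (git add b.txt): modified={a.txt, d.txt, e.txt} staged={b.txt, f.txt}
After op 11 (modify c.txt): modified={a.txt, c.txt, d.txt, e.txt} staged={b.txt, f.txt}
After op 12 (modify f.txt): modified={a.txt, c.txt, d.txt, e.txt, f.txt} staged={b.txt, f.txt}
After op 13 (git add c.txt): modified={a.txt, d.txt, e.txt, f.txt} staged={b.txt, c.txt, f.txt}
After op 14 (modify c.txt): modified={a.txt, c.txt, d.txt, e.txt, f.txt} staged={b.txt, c.txt, f.txt}
After op 15 (git reset a.txt): modified={a.txt, c.txt, d.txt, e.txt, f.txt} staged={b.txt, c.txt, f.txt}
After op 16 (git commit): modified={a.txt, c.txt, d.txt, e.txt, f.txt} staged={none}
After op 17 (git add f.txt): modified={a.txt, c.txt, d.txt, e.txt} staged={f.txt}
After op 18 (git add e.txt): modified={a.txt, c.txt, d.txt} staged={e.txt, f.txt}
After op 19 (git commit): modified={a.txt, c.txt, d.txt} staged={none}
After op 20 (modify b.txt): modified={a.txt, b.txt, c.txt, d.txt} staged={none}
After op 21 (modify f.txt): modified={a.txt, b.txt, c.txt, d.txt, f.txt} staged={none}
After op 22 (modify e.txt): modified={a.txt, b.txt, c.txt, d.txt, e.txt, f.txt} staged={none}
After op 23 (git add d.txt): modified={a.txt, b.txt, c.txt, e.txt, f.txt} staged={d.txt}
After op 24 (git add e.txt): modified={a.txt, b.txt, c.txt, f.txt} staged={d.txt, e.txt}
After op 25 (modify b.txt): modified={a.txt, b.txt, c.txt, f.txt} staged={d.txt, e.txt}
After op 26 (git reset d.txt): modified={a.txt, b.txt, c.txt, d.txt, f.txt} staged={e.txt}
Final staged set: {e.txt} -> count=1

Answer: 1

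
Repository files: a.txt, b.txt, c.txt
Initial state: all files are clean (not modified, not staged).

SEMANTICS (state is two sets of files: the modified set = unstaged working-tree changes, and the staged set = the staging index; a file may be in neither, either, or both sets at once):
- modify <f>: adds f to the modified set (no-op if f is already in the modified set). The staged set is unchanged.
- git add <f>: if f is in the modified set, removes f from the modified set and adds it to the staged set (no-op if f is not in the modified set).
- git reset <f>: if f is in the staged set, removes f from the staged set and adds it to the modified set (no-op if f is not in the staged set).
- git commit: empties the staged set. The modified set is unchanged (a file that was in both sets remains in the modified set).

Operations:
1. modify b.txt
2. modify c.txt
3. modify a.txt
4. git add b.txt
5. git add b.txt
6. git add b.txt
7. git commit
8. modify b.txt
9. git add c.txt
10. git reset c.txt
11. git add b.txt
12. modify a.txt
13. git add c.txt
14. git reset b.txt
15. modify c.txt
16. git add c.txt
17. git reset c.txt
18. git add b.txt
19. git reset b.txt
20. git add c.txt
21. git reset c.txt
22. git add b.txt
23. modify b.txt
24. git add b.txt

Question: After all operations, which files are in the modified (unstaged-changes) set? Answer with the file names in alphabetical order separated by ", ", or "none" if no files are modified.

Answer: a.txt, c.txt

Derivation:
After op 1 (modify b.txt): modified={b.txt} staged={none}
After op 2 (modify c.txt): modified={b.txt, c.txt} staged={none}
After op 3 (modify a.txt): modified={a.txt, b.txt, c.txt} staged={none}
After op 4 (git add b.txt): modified={a.txt, c.txt} staged={b.txt}
After op 5 (git add b.txt): modified={a.txt, c.txt} staged={b.txt}
After op 6 (git add b.txt): modified={a.txt, c.txt} staged={b.txt}
After op 7 (git commit): modified={a.txt, c.txt} staged={none}
After op 8 (modify b.txt): modified={a.txt, b.txt, c.txt} staged={none}
After op 9 (git add c.txt): modified={a.txt, b.txt} staged={c.txt}
After op 10 (git reset c.txt): modified={a.txt, b.txt, c.txt} staged={none}
After op 11 (git add b.txt): modified={a.txt, c.txt} staged={b.txt}
After op 12 (modify a.txt): modified={a.txt, c.txt} staged={b.txt}
After op 13 (git add c.txt): modified={a.txt} staged={b.txt, c.txt}
After op 14 (git reset b.txt): modified={a.txt, b.txt} staged={c.txt}
After op 15 (modify c.txt): modified={a.txt, b.txt, c.txt} staged={c.txt}
After op 16 (git add c.txt): modified={a.txt, b.txt} staged={c.txt}
After op 17 (git reset c.txt): modified={a.txt, b.txt, c.txt} staged={none}
After op 18 (git add b.txt): modified={a.txt, c.txt} staged={b.txt}
After op 19 (git reset b.txt): modified={a.txt, b.txt, c.txt} staged={none}
After op 20 (git add c.txt): modified={a.txt, b.txt} staged={c.txt}
After op 21 (git reset c.txt): modified={a.txt, b.txt, c.txt} staged={none}
After op 22 (git add b.txt): modified={a.txt, c.txt} staged={b.txt}
After op 23 (modify b.txt): modified={a.txt, b.txt, c.txt} staged={b.txt}
After op 24 (git add b.txt): modified={a.txt, c.txt} staged={b.txt}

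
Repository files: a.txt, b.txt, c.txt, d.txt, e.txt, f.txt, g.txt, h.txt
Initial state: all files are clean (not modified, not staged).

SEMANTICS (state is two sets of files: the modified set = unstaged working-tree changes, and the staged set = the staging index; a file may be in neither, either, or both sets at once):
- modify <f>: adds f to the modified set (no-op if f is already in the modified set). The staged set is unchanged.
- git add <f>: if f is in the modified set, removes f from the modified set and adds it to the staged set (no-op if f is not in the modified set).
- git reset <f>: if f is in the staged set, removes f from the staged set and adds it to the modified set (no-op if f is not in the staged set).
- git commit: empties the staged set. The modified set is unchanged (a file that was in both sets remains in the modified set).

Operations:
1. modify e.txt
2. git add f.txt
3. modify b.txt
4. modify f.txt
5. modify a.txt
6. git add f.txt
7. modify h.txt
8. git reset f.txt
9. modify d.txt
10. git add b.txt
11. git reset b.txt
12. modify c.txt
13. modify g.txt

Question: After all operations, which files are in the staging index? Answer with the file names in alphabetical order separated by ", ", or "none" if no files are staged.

Answer: none

Derivation:
After op 1 (modify e.txt): modified={e.txt} staged={none}
After op 2 (git add f.txt): modified={e.txt} staged={none}
After op 3 (modify b.txt): modified={b.txt, e.txt} staged={none}
After op 4 (modify f.txt): modified={b.txt, e.txt, f.txt} staged={none}
After op 5 (modify a.txt): modified={a.txt, b.txt, e.txt, f.txt} staged={none}
After op 6 (git add f.txt): modified={a.txt, b.txt, e.txt} staged={f.txt}
After op 7 (modify h.txt): modified={a.txt, b.txt, e.txt, h.txt} staged={f.txt}
After op 8 (git reset f.txt): modified={a.txt, b.txt, e.txt, f.txt, h.txt} staged={none}
After op 9 (modify d.txt): modified={a.txt, b.txt, d.txt, e.txt, f.txt, h.txt} staged={none}
After op 10 (git add b.txt): modified={a.txt, d.txt, e.txt, f.txt, h.txt} staged={b.txt}
After op 11 (git reset b.txt): modified={a.txt, b.txt, d.txt, e.txt, f.txt, h.txt} staged={none}
After op 12 (modify c.txt): modified={a.txt, b.txt, c.txt, d.txt, e.txt, f.txt, h.txt} staged={none}
After op 13 (modify g.txt): modified={a.txt, b.txt, c.txt, d.txt, e.txt, f.txt, g.txt, h.txt} staged={none}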